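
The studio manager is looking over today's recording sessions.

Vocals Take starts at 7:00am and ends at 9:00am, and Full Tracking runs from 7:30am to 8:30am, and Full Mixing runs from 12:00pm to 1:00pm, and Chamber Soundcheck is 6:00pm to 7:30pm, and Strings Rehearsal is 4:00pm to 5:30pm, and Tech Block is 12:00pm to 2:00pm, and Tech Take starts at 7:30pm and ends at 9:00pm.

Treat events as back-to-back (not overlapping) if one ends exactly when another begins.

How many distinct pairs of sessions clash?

Two intervals overlap when each starts before the other ends.
Sorted by start: Vocals Take, Full Tracking, Full Mixing, Tech Block, Strings Rehearsal, Chamber Soundcheck, Tech Take.
Full Tracking starts before Vocals Take ends → Vocals Take and Full Tracking overlap.
Full Mixing starts after Vocals Take ends, so nothing later overlaps Vocals Take either.
Full Mixing starts after Full Tracking ends, so nothing later overlaps Full Tracking either.
Tech Block starts before Full Mixing ends → Full Mixing and Tech Block overlap.
Strings Rehearsal starts after Full Mixing ends, so nothing later overlaps Full Mixing either.
Strings Rehearsal starts after Tech Block ends, so nothing later overlaps Tech Block either.
Chamber Soundcheck starts after Strings Rehearsal ends, so nothing later overlaps Strings Rehearsal either.
Tech Take starts exactly when Chamber Soundcheck ends (back-to-back, no overlap).
Overlapping pairs: Full Mixing & Tech Block, Full Tracking & Vocals Take — 2 in total.

2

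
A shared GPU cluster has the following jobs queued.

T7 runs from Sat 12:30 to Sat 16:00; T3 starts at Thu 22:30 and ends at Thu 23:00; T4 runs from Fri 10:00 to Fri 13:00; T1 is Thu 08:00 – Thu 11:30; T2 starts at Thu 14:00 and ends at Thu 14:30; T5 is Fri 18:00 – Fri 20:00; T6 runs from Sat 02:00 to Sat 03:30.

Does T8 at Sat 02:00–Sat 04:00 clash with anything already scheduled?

T1: ends Thu 11:30 at or before T8 starts Sat 02:00 → clear.
T2: ends Thu 14:30 at or before T8 starts Sat 02:00 → clear.
T3: ends Thu 23:00 at or before T8 starts Sat 02:00 → clear.
T4: ends Fri 13:00 at or before T8 starts Sat 02:00 → clear.
T5: ends Fri 20:00 at or before T8 starts Sat 02:00 → clear.
T6: starts Sat 02:00 before T8 ends Sat 04:00, and ends Sat 03:30 after T8 starts Sat 02:00 → overlap.
T7: starts Sat 12:30 at or after T8 ends Sat 04:00 → clear.
T8 overlaps T6.

Yes — it overlaps T6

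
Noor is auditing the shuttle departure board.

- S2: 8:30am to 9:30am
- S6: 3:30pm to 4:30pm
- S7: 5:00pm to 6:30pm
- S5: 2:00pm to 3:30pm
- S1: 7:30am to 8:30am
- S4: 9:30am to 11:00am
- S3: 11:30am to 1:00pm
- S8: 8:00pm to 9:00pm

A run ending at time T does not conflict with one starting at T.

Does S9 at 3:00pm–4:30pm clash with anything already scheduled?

Yes — it overlaps S5, S6

S1: ends 8:30am at or before S9 starts 3:00pm → clear.
S2: ends 9:30am at or before S9 starts 3:00pm → clear.
S4: ends 11:00am at or before S9 starts 3:00pm → clear.
S3: ends 1:00pm at or before S9 starts 3:00pm → clear.
S5: starts 2:00pm before S9 ends 4:30pm, and ends 3:30pm after S9 starts 3:00pm → overlap.
S6: starts 3:30pm before S9 ends 4:30pm, and ends 4:30pm after S9 starts 3:00pm → overlap.
S7: starts 5:00pm at or after S9 ends 4:30pm → clear.
S8: starts 8:00pm at or after S9 ends 4:30pm → clear.
S9 overlaps S5, S6.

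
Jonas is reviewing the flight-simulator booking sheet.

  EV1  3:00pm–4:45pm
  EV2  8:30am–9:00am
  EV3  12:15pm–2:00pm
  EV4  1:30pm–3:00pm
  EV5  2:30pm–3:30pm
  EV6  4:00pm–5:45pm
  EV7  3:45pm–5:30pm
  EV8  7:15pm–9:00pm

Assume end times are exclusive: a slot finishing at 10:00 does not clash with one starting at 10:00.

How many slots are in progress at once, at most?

Sort all start/end points and keep a running count:
8:30am start EV2 → 1
9:00am end EV2 → 0
12:15pm start EV3 → 1
1:30pm start EV4 → 2
2:00pm end EV3 → 1
2:30pm start EV5 → 2
3:00pm end EV4 → 1
3:00pm start EV1 → 2
3:30pm end EV5 → 1
3:45pm start EV7 → 2
4:00pm start EV6 → 3
4:45pm end EV1 → 2
5:30pm end EV7 → 1
5:45pm end EV6 → 0
7:15pm start EV8 → 1
9:00pm end EV8 → 0
Peak is 3, at 4:00pm (EV1, EV6, EV7).

3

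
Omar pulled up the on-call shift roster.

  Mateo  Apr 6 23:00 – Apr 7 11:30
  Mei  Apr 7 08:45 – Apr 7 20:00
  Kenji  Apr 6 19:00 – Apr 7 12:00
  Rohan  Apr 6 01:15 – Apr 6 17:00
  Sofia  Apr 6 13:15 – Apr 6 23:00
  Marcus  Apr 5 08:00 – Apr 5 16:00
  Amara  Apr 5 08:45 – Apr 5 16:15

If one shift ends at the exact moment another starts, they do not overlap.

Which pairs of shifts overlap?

Sorted by start: Marcus, Amara, Rohan, Sofia, Kenji, Mateo, Mei.
Amara starts before Marcus ends → Marcus and Amara overlap.
Rohan starts after Marcus ends, so Marcus has no further overlaps.
Rohan starts after Amara ends, so Amara has no further overlaps.
Sofia starts before Rohan ends → Rohan and Sofia overlap.
Kenji starts after Rohan ends, so Rohan has no further overlaps.
Kenji starts before Sofia ends → Sofia and Kenji overlap.
Mateo starts exactly when Sofia ends (back-to-back, no overlap), so Sofia has no further overlaps.
Mateo starts before Kenji ends → Kenji and Mateo overlap.
Mei starts before Kenji ends → Kenji and Mei overlap.
Mei starts before Mateo ends → Mateo and Mei overlap.

Amara & Marcus, Kenji & Mateo, Kenji & Mei, Kenji & Sofia, Mateo & Mei, Rohan & Sofia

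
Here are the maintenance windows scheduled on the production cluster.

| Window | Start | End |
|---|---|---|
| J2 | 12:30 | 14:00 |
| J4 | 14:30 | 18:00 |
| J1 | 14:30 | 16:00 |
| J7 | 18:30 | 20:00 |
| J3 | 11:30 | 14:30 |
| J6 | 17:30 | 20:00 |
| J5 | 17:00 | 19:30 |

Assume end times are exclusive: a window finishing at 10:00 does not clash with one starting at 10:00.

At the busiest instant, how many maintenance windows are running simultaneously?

Walk through starts and ends in time order (an end at T is processed before a start at T):
11:30 start J3 → 1
12:30 start J2 → 2
14:00 end J2 → 1
14:30 end J3 → 0
14:30 start J1 → 1
14:30 start J4 → 2
16:00 end J1 → 1
17:00 start J5 → 2
17:30 start J6 → 3
18:00 end J4 → 2
18:30 start J7 → 3
19:30 end J5 → 2
20:00 end J6 → 1
20:00 end J7 → 0
Peak is 3, at 17:30 (J4, J5, J6).

3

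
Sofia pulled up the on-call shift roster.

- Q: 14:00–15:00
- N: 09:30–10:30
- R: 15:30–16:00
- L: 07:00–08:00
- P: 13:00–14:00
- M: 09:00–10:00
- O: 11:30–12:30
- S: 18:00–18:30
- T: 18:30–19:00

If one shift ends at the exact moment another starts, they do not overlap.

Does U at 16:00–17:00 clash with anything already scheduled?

No — it doesn't clash with anything

L: ends 08:00 at or before U starts 16:00 → clear.
M: ends 10:00 at or before U starts 16:00 → clear.
N: ends 10:30 at or before U starts 16:00 → clear.
O: ends 12:30 at or before U starts 16:00 → clear.
P: ends 14:00 at or before U starts 16:00 → clear.
Q: ends 15:00 at or before U starts 16:00 → clear.
R: ends 16:00 at or before U starts 16:00 → clear.
S: starts 18:00 at or after U ends 17:00 → clear.
T: starts 18:30 at or after U ends 17:00 → clear.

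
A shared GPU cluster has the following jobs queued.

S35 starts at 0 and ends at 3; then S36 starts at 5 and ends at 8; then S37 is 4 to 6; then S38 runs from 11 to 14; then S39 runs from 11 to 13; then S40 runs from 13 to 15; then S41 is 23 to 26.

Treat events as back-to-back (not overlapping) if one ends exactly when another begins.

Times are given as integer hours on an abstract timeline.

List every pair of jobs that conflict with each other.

S36 & S37, S38 & S39, S38 & S40

Sorted by start: S35, S37, S36, S38, S39, S40, S41.
S37 starts after S35 ends — done with S35.
S36 starts before S37 ends → S37 and S36 overlap.
S38 starts after S37 ends — done with S37.
S38 starts after S36 ends — done with S36.
S39 starts before S38 ends → S38 and S39 overlap.
S40 starts before S38 ends → S38 and S40 overlap.
S41 starts after S38 ends.
S40 starts exactly when S39 ends (back-to-back, no overlap) — done with S39.
S41 starts after S40 ends.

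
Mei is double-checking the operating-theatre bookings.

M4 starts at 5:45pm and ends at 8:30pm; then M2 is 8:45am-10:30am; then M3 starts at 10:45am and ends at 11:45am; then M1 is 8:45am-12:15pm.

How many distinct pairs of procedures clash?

2

Sorted by start: M1, M2, M3, M4.
M2 starts before M1 ends → M1 and M2 overlap.
M3 starts before M1 ends → M1 and M3 overlap.
M4 starts after M1 ends.
M3 starts after M2 ends; M2 is clear from here.
M4 starts after M3 ends.
Overlapping pairs: M1 & M2, M1 & M3 — 2 in total.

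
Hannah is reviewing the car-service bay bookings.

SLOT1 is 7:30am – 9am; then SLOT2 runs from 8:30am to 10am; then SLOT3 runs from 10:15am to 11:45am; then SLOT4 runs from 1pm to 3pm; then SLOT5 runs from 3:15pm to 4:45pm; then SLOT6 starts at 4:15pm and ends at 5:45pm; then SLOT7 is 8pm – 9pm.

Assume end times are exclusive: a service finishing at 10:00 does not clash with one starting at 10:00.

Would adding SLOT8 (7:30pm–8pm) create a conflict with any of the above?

No — it doesn't clash with anything

SLOT1: ends 9am at or before SLOT8 starts 7:30pm → clear.
SLOT2: ends 10am at or before SLOT8 starts 7:30pm → clear.
SLOT3: ends 11:45am at or before SLOT8 starts 7:30pm → clear.
SLOT4: ends 3pm at or before SLOT8 starts 7:30pm → clear.
SLOT5: ends 4:45pm at or before SLOT8 starts 7:30pm → clear.
SLOT6: ends 5:45pm at or before SLOT8 starts 7:30pm → clear.
SLOT7: starts 8pm at or after SLOT8 ends 8pm → clear.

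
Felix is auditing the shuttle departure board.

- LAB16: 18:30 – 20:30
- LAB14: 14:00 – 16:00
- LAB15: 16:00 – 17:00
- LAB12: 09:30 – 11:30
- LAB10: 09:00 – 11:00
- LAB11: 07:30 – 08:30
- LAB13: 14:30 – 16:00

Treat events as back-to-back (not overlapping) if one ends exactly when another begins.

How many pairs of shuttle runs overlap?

2

Two intervals overlap when each starts before the other ends.
Sorted by start: LAB11, LAB10, LAB12, LAB14, LAB13, LAB15, LAB16.
LAB10 starts after LAB11 ends; LAB11 is clear from here.
LAB12 starts before LAB10 ends → LAB10 and LAB12 overlap.
LAB14 starts after LAB10 ends; LAB10 is clear from here.
LAB14 starts after LAB12 ends; LAB12 is clear from here.
LAB13 starts before LAB14 ends → LAB14 and LAB13 overlap.
LAB15 starts exactly when LAB14 ends (back-to-back, no overlap); LAB14 is clear from here.
LAB15 starts exactly when LAB13 ends (back-to-back, no overlap); LAB13 is clear from here.
LAB16 starts after LAB15 ends.
Overlapping pairs: LAB10 & LAB12, LAB13 & LAB14 — 2 in total.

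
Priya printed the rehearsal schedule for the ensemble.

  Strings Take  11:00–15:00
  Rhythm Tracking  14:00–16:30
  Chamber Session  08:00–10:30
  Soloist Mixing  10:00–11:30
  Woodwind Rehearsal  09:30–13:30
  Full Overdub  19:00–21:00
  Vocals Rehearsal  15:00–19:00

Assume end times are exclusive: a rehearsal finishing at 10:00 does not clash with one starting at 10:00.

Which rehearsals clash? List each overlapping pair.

Check each pair: they overlap iff neither finishes before the other starts.
Sorted by start: Chamber Session, Woodwind Rehearsal, Soloist Mixing, Strings Take, Rhythm Tracking, Vocals Rehearsal, Full Overdub.
Woodwind Rehearsal starts before Chamber Session ends → Chamber Session and Woodwind Rehearsal overlap.
Soloist Mixing starts before Chamber Session ends → Chamber Session and Soloist Mixing overlap.
Strings Take starts after Chamber Session ends; Chamber Session is clear from here.
Soloist Mixing starts before Woodwind Rehearsal ends → Woodwind Rehearsal and Soloist Mixing overlap.
Strings Take starts before Woodwind Rehearsal ends → Woodwind Rehearsal and Strings Take overlap.
Rhythm Tracking starts after Woodwind Rehearsal ends; Woodwind Rehearsal is clear from here.
Strings Take starts before Soloist Mixing ends → Soloist Mixing and Strings Take overlap.
Rhythm Tracking starts after Soloist Mixing ends; Soloist Mixing is clear from here.
Rhythm Tracking starts before Strings Take ends → Strings Take and Rhythm Tracking overlap.
Vocals Rehearsal starts exactly when Strings Take ends (back-to-back, no overlap); Strings Take is clear from here.
Vocals Rehearsal starts before Rhythm Tracking ends → Rhythm Tracking and Vocals Rehearsal overlap.
Full Overdub starts after Rhythm Tracking ends.
Full Overdub starts exactly when Vocals Rehearsal ends (back-to-back, no overlap).

Chamber Session & Soloist Mixing, Chamber Session & Woodwind Rehearsal, Rhythm Tracking & Strings Take, Rhythm Tracking & Vocals Rehearsal, Soloist Mixing & Strings Take, Soloist Mixing & Woodwind Rehearsal, Strings Take & Woodwind Rehearsal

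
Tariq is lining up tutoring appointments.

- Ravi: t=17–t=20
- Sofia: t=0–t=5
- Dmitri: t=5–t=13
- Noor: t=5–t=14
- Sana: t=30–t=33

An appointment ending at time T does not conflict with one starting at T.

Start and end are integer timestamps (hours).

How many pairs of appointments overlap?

Two intervals overlap when each starts before the other ends.
Sorted by start: Sofia, Dmitri, Noor, Ravi, Sana.
Dmitri starts exactly when Sofia ends (back-to-back, no overlap) — done with Sofia.
Noor starts before Dmitri ends → Dmitri and Noor overlap.
Ravi starts after Dmitri ends — done with Dmitri.
Ravi starts after Noor ends — done with Noor.
Sana starts after Ravi ends.
Overlapping pairs: Dmitri & Noor — 1 in total.

1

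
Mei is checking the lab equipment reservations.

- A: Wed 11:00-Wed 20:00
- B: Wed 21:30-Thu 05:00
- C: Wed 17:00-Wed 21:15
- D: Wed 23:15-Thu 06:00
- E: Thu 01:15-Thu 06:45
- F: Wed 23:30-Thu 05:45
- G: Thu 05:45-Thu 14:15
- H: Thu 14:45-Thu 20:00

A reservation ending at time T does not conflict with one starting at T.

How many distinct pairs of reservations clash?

9

Two intervals overlap when each starts before the other ends.
Sorted by start: A, C, B, D, F, E, G, H.
C starts before A ends → A and C overlap.
B starts after A ends, so A has no further overlaps.
B starts after C ends, so C has no further overlaps.
D starts before B ends → B and D overlap.
F starts before B ends → B and F overlap.
E starts before B ends → B and E overlap.
G starts after B ends, so B has no further overlaps.
F starts before D ends → D and F overlap.
E starts before D ends → D and E overlap.
G starts before D ends → D and G overlap.
H starts after D ends.
E starts before F ends → F and E overlap.
G starts exactly when F ends (back-to-back, no overlap), so F has no further overlaps.
G starts before E ends → E and G overlap.
H starts after E ends.
H starts after G ends.
Overlapping pairs: A & C, B & D, B & E, B & F, D & E, D & F, D & G, E & F, E & G — 9 in total.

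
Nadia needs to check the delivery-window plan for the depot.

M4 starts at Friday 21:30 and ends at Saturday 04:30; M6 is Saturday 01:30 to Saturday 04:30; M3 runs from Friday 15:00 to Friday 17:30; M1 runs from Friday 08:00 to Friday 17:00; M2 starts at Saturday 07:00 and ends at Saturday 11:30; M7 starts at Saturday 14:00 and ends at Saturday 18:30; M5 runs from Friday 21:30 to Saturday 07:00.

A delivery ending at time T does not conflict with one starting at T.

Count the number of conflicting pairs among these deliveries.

4

Sorted by start: M1, M3, M4, M5, M6, M2, M7.
M3 starts before M1 ends → M1 and M3 overlap.
M4 starts after M1 ends, so M1 has no further overlaps.
M4 starts after M3 ends, so M3 has no further overlaps.
M5 starts before M4 ends → M4 and M5 overlap.
M6 starts before M4 ends → M4 and M6 overlap.
M2 starts after M4 ends, so M4 has no further overlaps.
M6 starts before M5 ends → M5 and M6 overlap.
M2 starts exactly when M5 ends (back-to-back, no overlap), so M5 has no further overlaps.
M2 starts after M6 ends, so M6 has no further overlaps.
M7 starts after M2 ends.
Overlapping pairs: M1 & M3, M4 & M5, M4 & M6, M5 & M6 — 4 in total.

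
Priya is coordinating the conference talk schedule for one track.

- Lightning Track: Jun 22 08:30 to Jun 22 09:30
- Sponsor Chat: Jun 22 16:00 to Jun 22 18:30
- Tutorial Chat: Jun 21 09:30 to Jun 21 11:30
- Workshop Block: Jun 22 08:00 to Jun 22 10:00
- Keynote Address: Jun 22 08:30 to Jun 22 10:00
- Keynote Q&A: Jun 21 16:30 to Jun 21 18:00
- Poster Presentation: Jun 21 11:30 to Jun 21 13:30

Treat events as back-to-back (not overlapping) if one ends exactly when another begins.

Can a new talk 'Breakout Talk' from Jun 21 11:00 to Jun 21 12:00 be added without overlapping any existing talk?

Tutorial Chat: starts Jun 21 09:30 before Breakout Talk ends Jun 21 12:00, and ends Jun 21 11:30 after Breakout Talk starts Jun 21 11:00 → overlap.
Poster Presentation: starts Jun 21 11:30 before Breakout Talk ends Jun 21 12:00, and ends Jun 21 13:30 after Breakout Talk starts Jun 21 11:00 → overlap.
Keynote Q&A: starts Jun 21 16:30 at or after Breakout Talk ends Jun 21 12:00 → clear.
Workshop Block: starts Jun 22 08:00 at or after Breakout Talk ends Jun 21 12:00 → clear.
Lightning Track: starts Jun 22 08:30 at or after Breakout Talk ends Jun 21 12:00 → clear.
Keynote Address: starts Jun 22 08:30 at or after Breakout Talk ends Jun 21 12:00 → clear.
Sponsor Chat: starts Jun 22 16:00 at or after Breakout Talk ends Jun 21 12:00 → clear.
Breakout Talk overlaps Tutorial Chat, Poster Presentation.

No — it overlaps Poster Presentation, Tutorial Chat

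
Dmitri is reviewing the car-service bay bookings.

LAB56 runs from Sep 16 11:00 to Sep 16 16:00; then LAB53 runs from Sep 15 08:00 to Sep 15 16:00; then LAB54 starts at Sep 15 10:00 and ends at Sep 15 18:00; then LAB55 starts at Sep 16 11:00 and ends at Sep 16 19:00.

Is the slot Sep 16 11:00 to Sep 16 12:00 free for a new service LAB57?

LAB53: ends Sep 15 16:00 at or before LAB57 starts Sep 16 11:00 → clear.
LAB54: ends Sep 15 18:00 at or before LAB57 starts Sep 16 11:00 → clear.
LAB55: starts Sep 16 11:00 before LAB57 ends Sep 16 12:00, and ends Sep 16 19:00 after LAB57 starts Sep 16 11:00 → overlap.
LAB56: starts Sep 16 11:00 before LAB57 ends Sep 16 12:00, and ends Sep 16 16:00 after LAB57 starts Sep 16 11:00 → overlap.
LAB57 overlaps LAB55, LAB56.

No — it overlaps LAB55, LAB56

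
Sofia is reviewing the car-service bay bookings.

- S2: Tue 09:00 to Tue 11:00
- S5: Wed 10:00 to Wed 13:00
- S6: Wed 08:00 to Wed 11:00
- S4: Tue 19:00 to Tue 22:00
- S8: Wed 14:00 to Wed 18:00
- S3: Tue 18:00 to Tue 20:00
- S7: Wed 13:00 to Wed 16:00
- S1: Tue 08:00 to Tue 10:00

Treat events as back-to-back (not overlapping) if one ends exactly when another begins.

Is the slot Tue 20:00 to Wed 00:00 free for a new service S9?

S1: ends Tue 10:00 at or before S9 starts Tue 20:00 → clear.
S2: ends Tue 11:00 at or before S9 starts Tue 20:00 → clear.
S3: ends Tue 20:00 at or before S9 starts Tue 20:00 → clear.
S4: starts Tue 19:00 before S9 ends Wed 00:00, and ends Tue 22:00 after S9 starts Tue 20:00 → overlap.
S6: starts Wed 08:00 at or after S9 ends Wed 00:00 → clear.
S5: starts Wed 10:00 at or after S9 ends Wed 00:00 → clear.
S7: starts Wed 13:00 at or after S9 ends Wed 00:00 → clear.
S8: starts Wed 14:00 at or after S9 ends Wed 00:00 → clear.
S9 overlaps S4.

No — it overlaps S4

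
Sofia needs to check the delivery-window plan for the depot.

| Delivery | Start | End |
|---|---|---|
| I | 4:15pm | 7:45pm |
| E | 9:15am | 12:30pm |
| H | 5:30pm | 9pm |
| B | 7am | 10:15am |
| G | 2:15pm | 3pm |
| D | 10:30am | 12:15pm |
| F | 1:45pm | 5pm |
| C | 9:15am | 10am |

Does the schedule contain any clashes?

Yes

Two intervals overlap when each starts before the other ends.
Sorted by start: B, C, E, D, F, G, I, H.
C starts before B ends → B and C overlap.
That's a conflict, so the schedule is not conflict-free.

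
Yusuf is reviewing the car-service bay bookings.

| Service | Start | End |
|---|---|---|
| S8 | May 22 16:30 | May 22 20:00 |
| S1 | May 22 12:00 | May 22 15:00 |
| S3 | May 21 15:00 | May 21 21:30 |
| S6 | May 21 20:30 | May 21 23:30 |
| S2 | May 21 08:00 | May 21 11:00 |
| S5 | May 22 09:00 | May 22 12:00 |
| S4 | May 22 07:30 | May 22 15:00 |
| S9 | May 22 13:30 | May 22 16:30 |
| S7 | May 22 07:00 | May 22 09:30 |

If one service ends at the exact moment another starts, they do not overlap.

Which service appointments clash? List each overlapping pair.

Sorted by start: S2, S3, S6, S7, S4, S5, S1, S9, S8.
S3 starts after S2 ends, so nothing later overlaps S2 either.
S6 starts before S3 ends → S3 and S6 overlap.
S7 starts after S3 ends, so nothing later overlaps S3 either.
S7 starts after S6 ends, so nothing later overlaps S6 either.
S4 starts before S7 ends → S7 and S4 overlap.
S5 starts before S7 ends → S7 and S5 overlap.
S1 starts after S7 ends, so nothing later overlaps S7 either.
S5 starts before S4 ends → S4 and S5 overlap.
S1 starts before S4 ends → S4 and S1 overlap.
S9 starts before S4 ends → S4 and S9 overlap.
S8 starts after S4 ends.
S1 starts exactly when S5 ends (back-to-back, no overlap), so nothing later overlaps S5 either.
S9 starts before S1 ends → S1 and S9 overlap.
S8 starts after S1 ends.
S8 starts exactly when S9 ends (back-to-back, no overlap).

S1 & S4, S1 & S9, S3 & S6, S4 & S5, S4 & S7, S4 & S9, S5 & S7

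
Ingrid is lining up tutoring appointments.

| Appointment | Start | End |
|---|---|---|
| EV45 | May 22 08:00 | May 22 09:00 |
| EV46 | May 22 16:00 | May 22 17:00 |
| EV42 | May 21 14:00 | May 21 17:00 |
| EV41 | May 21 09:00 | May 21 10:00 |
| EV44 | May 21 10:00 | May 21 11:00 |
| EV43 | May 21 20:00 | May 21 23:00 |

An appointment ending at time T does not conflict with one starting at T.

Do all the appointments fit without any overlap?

Sorted by start: EV41, EV44, EV42, EV43, EV45, EV46.
EV44 starts exactly when EV41 ends (back-to-back, no overlap), so nothing later overlaps EV41 either.
EV42 starts after EV44 ends, so nothing later overlaps EV44 either.
EV43 starts after EV42 ends, so nothing later overlaps EV42 either.
EV45 starts after EV43 ends, so nothing later overlaps EV43 either.
EV46 starts after EV45 ends.
Every pair is clear; the schedule has no overlaps.

Yes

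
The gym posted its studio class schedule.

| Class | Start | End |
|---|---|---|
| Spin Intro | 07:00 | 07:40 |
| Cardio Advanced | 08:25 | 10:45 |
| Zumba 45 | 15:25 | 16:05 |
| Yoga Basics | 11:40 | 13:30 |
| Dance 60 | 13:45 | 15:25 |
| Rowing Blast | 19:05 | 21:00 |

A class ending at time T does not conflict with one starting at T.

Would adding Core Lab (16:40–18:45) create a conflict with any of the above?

Spin Intro: ends 07:40 at or before Core Lab starts 16:40 → clear.
Cardio Advanced: ends 10:45 at or before Core Lab starts 16:40 → clear.
Yoga Basics: ends 13:30 at or before Core Lab starts 16:40 → clear.
Dance 60: ends 15:25 at or before Core Lab starts 16:40 → clear.
Zumba 45: ends 16:05 at or before Core Lab starts 16:40 → clear.
Rowing Blast: starts 19:05 at or after Core Lab ends 18:45 → clear.

No — it doesn't clash with anything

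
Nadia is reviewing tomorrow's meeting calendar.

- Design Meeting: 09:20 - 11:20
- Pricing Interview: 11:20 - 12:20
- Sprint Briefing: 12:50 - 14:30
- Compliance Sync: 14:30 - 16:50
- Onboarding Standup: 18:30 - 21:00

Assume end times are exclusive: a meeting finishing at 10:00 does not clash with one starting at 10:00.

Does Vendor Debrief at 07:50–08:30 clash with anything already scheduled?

Design Meeting: starts 09:20 at or after Vendor Debrief ends 08:30 → clear.
Pricing Interview: starts 11:20 at or after Vendor Debrief ends 08:30 → clear.
Sprint Briefing: starts 12:50 at or after Vendor Debrief ends 08:30 → clear.
Compliance Sync: starts 14:30 at or after Vendor Debrief ends 08:30 → clear.
Onboarding Standup: starts 18:30 at or after Vendor Debrief ends 08:30 → clear.

No — it doesn't clash with anything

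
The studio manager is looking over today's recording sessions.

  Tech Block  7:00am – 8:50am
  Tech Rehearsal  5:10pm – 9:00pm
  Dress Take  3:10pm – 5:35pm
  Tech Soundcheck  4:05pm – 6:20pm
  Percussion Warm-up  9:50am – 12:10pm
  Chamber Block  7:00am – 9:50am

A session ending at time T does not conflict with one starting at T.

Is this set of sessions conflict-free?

Sorted by start: Tech Block, Chamber Block, Percussion Warm-up, Dress Take, Tech Soundcheck, Tech Rehearsal.
Chamber Block starts before Tech Block ends → Tech Block and Chamber Block overlap.
That's a conflict, so the schedule is not conflict-free.

No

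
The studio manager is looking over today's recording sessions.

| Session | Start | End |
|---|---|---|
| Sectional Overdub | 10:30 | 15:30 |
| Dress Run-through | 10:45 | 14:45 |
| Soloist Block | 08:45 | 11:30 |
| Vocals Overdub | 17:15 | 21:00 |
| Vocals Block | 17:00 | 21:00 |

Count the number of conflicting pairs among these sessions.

4

Sorted by start: Soloist Block, Sectional Overdub, Dress Run-through, Vocals Block, Vocals Overdub.
Sectional Overdub starts before Soloist Block ends → Soloist Block and Sectional Overdub overlap.
Dress Run-through starts before Soloist Block ends → Soloist Block and Dress Run-through overlap.
Vocals Block starts after Soloist Block ends, so nothing later overlaps Soloist Block either.
Dress Run-through starts before Sectional Overdub ends → Sectional Overdub and Dress Run-through overlap.
Vocals Block starts after Sectional Overdub ends, so nothing later overlaps Sectional Overdub either.
Vocals Block starts after Dress Run-through ends, so nothing later overlaps Dress Run-through either.
Vocals Overdub starts before Vocals Block ends → Vocals Block and Vocals Overdub overlap.
Overlapping pairs: Dress Run-through & Sectional Overdub, Dress Run-through & Soloist Block, Sectional Overdub & Soloist Block, Vocals Block & Vocals Overdub — 4 in total.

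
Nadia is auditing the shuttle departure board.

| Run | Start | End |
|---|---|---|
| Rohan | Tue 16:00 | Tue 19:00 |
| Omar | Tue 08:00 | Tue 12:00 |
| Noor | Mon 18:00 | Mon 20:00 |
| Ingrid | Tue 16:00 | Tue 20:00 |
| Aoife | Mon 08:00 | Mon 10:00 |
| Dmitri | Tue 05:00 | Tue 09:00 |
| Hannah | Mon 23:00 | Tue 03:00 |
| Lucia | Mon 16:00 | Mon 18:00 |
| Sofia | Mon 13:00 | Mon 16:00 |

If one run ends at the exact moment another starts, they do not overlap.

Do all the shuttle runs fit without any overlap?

Two intervals overlap when each starts before the other ends.
Sorted by start: Aoife, Sofia, Lucia, Noor, Hannah, Dmitri, Omar, Rohan, Ingrid.
Sofia starts after Aoife ends, so Aoife has no further overlaps.
Lucia starts exactly when Sofia ends (back-to-back, no overlap), so Sofia has no further overlaps.
Noor starts exactly when Lucia ends (back-to-back, no overlap), so Lucia has no further overlaps.
Hannah starts after Noor ends, so Noor has no further overlaps.
Dmitri starts after Hannah ends, so Hannah has no further overlaps.
Omar starts before Dmitri ends → Dmitri and Omar overlap.
That's a conflict, so the schedule is not conflict-free.

No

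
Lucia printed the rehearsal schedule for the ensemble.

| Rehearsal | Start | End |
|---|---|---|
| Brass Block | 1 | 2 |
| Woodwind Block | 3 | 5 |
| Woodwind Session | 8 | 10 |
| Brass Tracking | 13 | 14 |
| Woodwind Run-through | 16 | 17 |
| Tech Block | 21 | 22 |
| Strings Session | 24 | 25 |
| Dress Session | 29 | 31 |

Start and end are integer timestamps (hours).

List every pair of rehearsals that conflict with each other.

Sorted by start: Brass Block, Woodwind Block, Woodwind Session, Brass Tracking, Woodwind Run-through, Tech Block, Strings Session, Dress Session.
Woodwind Block starts after Brass Block ends, so nothing later overlaps Brass Block either.
Woodwind Session starts after Woodwind Block ends, so nothing later overlaps Woodwind Block either.
Brass Tracking starts after Woodwind Session ends, so nothing later overlaps Woodwind Session either.
Woodwind Run-through starts after Brass Tracking ends, so nothing later overlaps Brass Tracking either.
Tech Block starts after Woodwind Run-through ends, so nothing later overlaps Woodwind Run-through either.
Strings Session starts after Tech Block ends, so nothing later overlaps Tech Block either.
Dress Session starts after Strings Session ends.

none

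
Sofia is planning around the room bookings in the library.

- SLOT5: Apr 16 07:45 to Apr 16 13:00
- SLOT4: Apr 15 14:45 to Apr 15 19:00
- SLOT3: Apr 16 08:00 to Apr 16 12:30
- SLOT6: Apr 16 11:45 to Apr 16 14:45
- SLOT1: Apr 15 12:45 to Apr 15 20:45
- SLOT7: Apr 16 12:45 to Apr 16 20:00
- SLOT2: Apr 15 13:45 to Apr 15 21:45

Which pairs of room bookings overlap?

SLOT1 & SLOT2, SLOT1 & SLOT4, SLOT2 & SLOT4, SLOT3 & SLOT5, SLOT3 & SLOT6, SLOT5 & SLOT6, SLOT5 & SLOT7, SLOT6 & SLOT7

Sorted by start: SLOT1, SLOT2, SLOT4, SLOT5, SLOT3, SLOT6, SLOT7.
SLOT2 starts before SLOT1 ends → SLOT1 and SLOT2 overlap.
SLOT4 starts before SLOT1 ends → SLOT1 and SLOT4 overlap.
SLOT5 starts after SLOT1 ends, so nothing later overlaps SLOT1 either.
SLOT4 starts before SLOT2 ends → SLOT2 and SLOT4 overlap.
SLOT5 starts after SLOT2 ends, so nothing later overlaps SLOT2 either.
SLOT5 starts after SLOT4 ends, so nothing later overlaps SLOT4 either.
SLOT3 starts before SLOT5 ends → SLOT5 and SLOT3 overlap.
SLOT6 starts before SLOT5 ends → SLOT5 and SLOT6 overlap.
SLOT7 starts before SLOT5 ends → SLOT5 and SLOT7 overlap.
SLOT6 starts before SLOT3 ends → SLOT3 and SLOT6 overlap.
SLOT7 starts after SLOT3 ends.
SLOT7 starts before SLOT6 ends → SLOT6 and SLOT7 overlap.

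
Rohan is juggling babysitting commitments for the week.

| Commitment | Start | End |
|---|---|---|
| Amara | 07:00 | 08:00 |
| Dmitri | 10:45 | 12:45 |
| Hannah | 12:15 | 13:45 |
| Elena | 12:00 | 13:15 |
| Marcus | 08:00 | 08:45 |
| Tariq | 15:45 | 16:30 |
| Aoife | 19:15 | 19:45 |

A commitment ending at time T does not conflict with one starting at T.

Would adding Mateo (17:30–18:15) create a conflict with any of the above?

Amara: ends 08:00 at or before Mateo starts 17:30 → clear.
Marcus: ends 08:45 at or before Mateo starts 17:30 → clear.
Dmitri: ends 12:45 at or before Mateo starts 17:30 → clear.
Elena: ends 13:15 at or before Mateo starts 17:30 → clear.
Hannah: ends 13:45 at or before Mateo starts 17:30 → clear.
Tariq: ends 16:30 at or before Mateo starts 17:30 → clear.
Aoife: starts 19:15 at or after Mateo ends 18:15 → clear.

No — it doesn't clash with anything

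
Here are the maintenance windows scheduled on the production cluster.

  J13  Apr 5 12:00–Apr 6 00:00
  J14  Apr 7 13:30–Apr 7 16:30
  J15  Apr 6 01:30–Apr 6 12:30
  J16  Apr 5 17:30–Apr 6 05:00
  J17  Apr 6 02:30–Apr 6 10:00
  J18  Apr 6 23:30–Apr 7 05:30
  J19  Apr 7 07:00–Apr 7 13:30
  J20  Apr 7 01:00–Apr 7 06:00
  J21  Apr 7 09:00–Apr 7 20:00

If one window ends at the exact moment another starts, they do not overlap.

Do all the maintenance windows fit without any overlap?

No

Sorted by start: J13, J16, J15, J17, J18, J20, J19, J21, J14.
J16 starts before J13 ends → J13 and J16 overlap.
That's a conflict, so the schedule is not conflict-free.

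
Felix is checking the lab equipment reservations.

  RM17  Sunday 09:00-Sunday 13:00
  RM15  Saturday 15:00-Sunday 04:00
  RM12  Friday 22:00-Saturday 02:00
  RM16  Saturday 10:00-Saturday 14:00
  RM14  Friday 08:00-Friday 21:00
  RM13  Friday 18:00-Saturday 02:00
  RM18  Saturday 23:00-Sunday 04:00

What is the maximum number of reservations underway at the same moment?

2

Walk through starts and ends in time order (an end at T is processed before a start at T):
Friday 08:00 start RM14 → 1
Friday 18:00 start RM13 → 2
Friday 21:00 end RM14 → 1
Friday 22:00 start RM12 → 2
Saturday 02:00 end RM12 → 1
Saturday 02:00 end RM13 → 0
Saturday 10:00 start RM16 → 1
Saturday 14:00 end RM16 → 0
Saturday 15:00 start RM15 → 1
Saturday 23:00 start RM18 → 2
Sunday 04:00 end RM15 → 1
Sunday 04:00 end RM18 → 0
Sunday 09:00 start RM17 → 1
Sunday 13:00 end RM17 → 0
Peak is 2, at Friday 18:00 (RM13, RM14).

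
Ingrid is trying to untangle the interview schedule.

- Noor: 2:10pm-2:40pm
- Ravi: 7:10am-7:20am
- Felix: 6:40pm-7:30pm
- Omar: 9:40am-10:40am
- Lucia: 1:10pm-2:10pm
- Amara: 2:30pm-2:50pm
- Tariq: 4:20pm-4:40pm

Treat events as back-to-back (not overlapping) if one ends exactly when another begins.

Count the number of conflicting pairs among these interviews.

1

Two intervals overlap when each starts before the other ends.
Sorted by start: Ravi, Omar, Lucia, Noor, Amara, Tariq, Felix.
Omar starts after Ravi ends, so Ravi has no further overlaps.
Lucia starts after Omar ends, so Omar has no further overlaps.
Noor starts exactly when Lucia ends (back-to-back, no overlap), so Lucia has no further overlaps.
Amara starts before Noor ends → Noor and Amara overlap.
Tariq starts after Noor ends, so Noor has no further overlaps.
Tariq starts after Amara ends, so Amara has no further overlaps.
Felix starts after Tariq ends.
Overlapping pairs: Amara & Noor — 1 in total.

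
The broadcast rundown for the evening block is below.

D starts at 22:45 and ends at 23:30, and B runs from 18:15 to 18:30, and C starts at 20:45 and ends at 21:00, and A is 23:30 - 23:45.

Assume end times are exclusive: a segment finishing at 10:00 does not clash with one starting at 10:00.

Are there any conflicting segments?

No

Check each pair: they overlap iff neither finishes before the other starts.
Sorted by start: B, C, D, A.
C starts after B ends, so B has no further overlaps.
D starts after C ends, so C has no further overlaps.
A starts exactly when D ends (back-to-back, no overlap).
Every pair is clear; the schedule has no overlaps.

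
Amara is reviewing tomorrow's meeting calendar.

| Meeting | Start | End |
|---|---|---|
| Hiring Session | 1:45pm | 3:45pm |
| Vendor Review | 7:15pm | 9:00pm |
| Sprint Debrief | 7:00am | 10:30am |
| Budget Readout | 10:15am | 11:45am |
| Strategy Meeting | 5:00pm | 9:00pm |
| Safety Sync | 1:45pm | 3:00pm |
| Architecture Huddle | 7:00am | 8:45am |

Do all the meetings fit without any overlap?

Sorted by start: Sprint Debrief, Architecture Huddle, Budget Readout, Hiring Session, Safety Sync, Strategy Meeting, Vendor Review.
Architecture Huddle starts before Sprint Debrief ends → Sprint Debrief and Architecture Huddle overlap.
That's a conflict, so the schedule is not conflict-free.

No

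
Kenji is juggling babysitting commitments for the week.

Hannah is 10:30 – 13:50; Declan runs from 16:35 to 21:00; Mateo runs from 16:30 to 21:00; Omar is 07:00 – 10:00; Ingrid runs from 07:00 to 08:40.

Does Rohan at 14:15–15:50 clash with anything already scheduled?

Ingrid: ends 08:40 at or before Rohan starts 14:15 → clear.
Omar: ends 10:00 at or before Rohan starts 14:15 → clear.
Hannah: ends 13:50 at or before Rohan starts 14:15 → clear.
Mateo: starts 16:30 at or after Rohan ends 15:50 → clear.
Declan: starts 16:35 at or after Rohan ends 15:50 → clear.

No — it doesn't clash with anything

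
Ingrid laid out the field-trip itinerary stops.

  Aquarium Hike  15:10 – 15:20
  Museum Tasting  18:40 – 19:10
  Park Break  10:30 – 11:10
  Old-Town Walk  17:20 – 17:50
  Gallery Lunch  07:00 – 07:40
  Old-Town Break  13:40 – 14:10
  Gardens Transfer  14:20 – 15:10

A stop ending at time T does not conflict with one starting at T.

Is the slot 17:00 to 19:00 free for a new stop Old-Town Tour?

Gallery Lunch: ends 07:40 at or before Old-Town Tour starts 17:00 → clear.
Park Break: ends 11:10 at or before Old-Town Tour starts 17:00 → clear.
Old-Town Break: ends 14:10 at or before Old-Town Tour starts 17:00 → clear.
Gardens Transfer: ends 15:10 at or before Old-Town Tour starts 17:00 → clear.
Aquarium Hike: ends 15:20 at or before Old-Town Tour starts 17:00 → clear.
Old-Town Walk: starts 17:20 before Old-Town Tour ends 19:00, and ends 17:50 after Old-Town Tour starts 17:00 → overlap.
Museum Tasting: starts 18:40 before Old-Town Tour ends 19:00, and ends 19:10 after Old-Town Tour starts 17:00 → overlap.
Old-Town Tour overlaps Old-Town Walk, Museum Tasting.

No — it overlaps Museum Tasting, Old-Town Walk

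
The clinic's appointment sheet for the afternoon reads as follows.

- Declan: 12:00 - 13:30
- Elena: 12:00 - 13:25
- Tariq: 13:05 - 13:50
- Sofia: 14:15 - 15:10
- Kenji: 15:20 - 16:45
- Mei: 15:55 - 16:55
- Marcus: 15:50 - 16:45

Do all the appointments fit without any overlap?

Two intervals overlap when each starts before the other ends.
Sorted by start: Declan, Elena, Tariq, Sofia, Kenji, Marcus, Mei.
Elena starts before Declan ends → Declan and Elena overlap.
That's a conflict, so the schedule is not conflict-free.

No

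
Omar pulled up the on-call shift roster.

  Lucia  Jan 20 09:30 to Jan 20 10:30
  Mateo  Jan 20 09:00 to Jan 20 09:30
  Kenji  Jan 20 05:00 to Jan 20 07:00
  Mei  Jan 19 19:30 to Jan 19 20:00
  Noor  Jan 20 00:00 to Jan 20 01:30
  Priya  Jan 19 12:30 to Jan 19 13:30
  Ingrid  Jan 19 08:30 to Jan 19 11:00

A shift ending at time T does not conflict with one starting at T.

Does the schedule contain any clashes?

No

Sorted by start: Ingrid, Priya, Mei, Noor, Kenji, Mateo, Lucia.
Priya starts after Ingrid ends — done with Ingrid.
Mei starts after Priya ends — done with Priya.
Noor starts after Mei ends — done with Mei.
Kenji starts after Noor ends — done with Noor.
Mateo starts after Kenji ends — done with Kenji.
Lucia starts exactly when Mateo ends (back-to-back, no overlap).
Every pair is clear; the schedule has no overlaps.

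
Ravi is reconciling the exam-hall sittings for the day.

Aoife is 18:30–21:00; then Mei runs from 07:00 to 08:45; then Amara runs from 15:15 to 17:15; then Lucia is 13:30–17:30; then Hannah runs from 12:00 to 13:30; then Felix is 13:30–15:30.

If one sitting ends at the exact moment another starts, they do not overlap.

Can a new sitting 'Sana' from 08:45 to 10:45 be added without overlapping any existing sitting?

Mei: ends 08:45 at or before Sana starts 08:45 → clear.
Hannah: starts 12:00 at or after Sana ends 10:45 → clear.
Lucia: starts 13:30 at or after Sana ends 10:45 → clear.
Felix: starts 13:30 at or after Sana ends 10:45 → clear.
Amara: starts 15:15 at or after Sana ends 10:45 → clear.
Aoife: starts 18:30 at or after Sana ends 10:45 → clear.

Yes — the slot is free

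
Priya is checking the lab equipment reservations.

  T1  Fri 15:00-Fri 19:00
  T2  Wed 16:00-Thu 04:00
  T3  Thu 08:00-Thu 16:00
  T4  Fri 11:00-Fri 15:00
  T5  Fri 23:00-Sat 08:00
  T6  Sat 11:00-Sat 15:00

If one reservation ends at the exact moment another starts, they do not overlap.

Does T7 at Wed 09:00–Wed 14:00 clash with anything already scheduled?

T2: starts Wed 16:00 at or after T7 ends Wed 14:00 → clear.
T3: starts Thu 08:00 at or after T7 ends Wed 14:00 → clear.
T4: starts Fri 11:00 at or after T7 ends Wed 14:00 → clear.
T1: starts Fri 15:00 at or after T7 ends Wed 14:00 → clear.
T5: starts Fri 23:00 at or after T7 ends Wed 14:00 → clear.
T6: starts Sat 11:00 at or after T7 ends Wed 14:00 → clear.

No — it doesn't clash with anything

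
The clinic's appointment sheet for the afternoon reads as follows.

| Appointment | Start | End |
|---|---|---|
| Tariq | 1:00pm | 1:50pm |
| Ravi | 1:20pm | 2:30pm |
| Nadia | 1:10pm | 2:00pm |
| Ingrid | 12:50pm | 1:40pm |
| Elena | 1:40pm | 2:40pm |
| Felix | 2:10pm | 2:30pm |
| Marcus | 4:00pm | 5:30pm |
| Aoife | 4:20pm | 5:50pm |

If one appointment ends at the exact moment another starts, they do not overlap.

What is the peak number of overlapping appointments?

4

Sweep the timeline, counting +1 at each start and −1 at each end (ends before starts at a tie):
12:50pm start Ingrid → 1
1:00pm start Tariq → 2
1:10pm start Nadia → 3
1:20pm start Ravi → 4
1:40pm end Ingrid → 3
1:40pm start Elena → 4
1:50pm end Tariq → 3
2:00pm end Nadia → 2
2:10pm start Felix → 3
2:30pm end Felix → 2
2:30pm end Ravi → 1
2:40pm end Elena → 0
4:00pm start Marcus → 1
4:20pm start Aoife → 2
5:30pm end Marcus → 1
5:50pm end Aoife → 0
Peak is 4, at 1:20pm (Ingrid, Nadia, Ravi, Tariq).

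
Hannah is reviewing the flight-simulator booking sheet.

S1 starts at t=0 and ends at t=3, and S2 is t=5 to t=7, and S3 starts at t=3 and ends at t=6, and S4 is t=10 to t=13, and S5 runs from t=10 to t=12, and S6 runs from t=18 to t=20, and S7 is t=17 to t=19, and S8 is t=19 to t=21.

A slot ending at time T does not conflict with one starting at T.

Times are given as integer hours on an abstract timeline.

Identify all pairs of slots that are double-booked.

Sorted by start: S1, S3, S2, S4, S5, S7, S6, S8.
S3 starts exactly when S1 ends (back-to-back, no overlap) — done with S1.
S2 starts before S3 ends → S3 and S2 overlap.
S4 starts after S3 ends — done with S3.
S4 starts after S2 ends — done with S2.
S5 starts before S4 ends → S4 and S5 overlap.
S7 starts after S4 ends — done with S4.
S7 starts after S5 ends — done with S5.
S6 starts before S7 ends → S7 and S6 overlap.
S8 starts exactly when S7 ends (back-to-back, no overlap).
S8 starts before S6 ends → S6 and S8 overlap.

S2 & S3, S4 & S5, S6 & S7, S6 & S8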